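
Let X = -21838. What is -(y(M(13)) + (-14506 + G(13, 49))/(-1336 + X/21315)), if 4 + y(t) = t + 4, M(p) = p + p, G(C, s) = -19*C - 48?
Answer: -1056448943/28498678 ≈ -37.070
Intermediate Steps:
G(C, s) = -48 - 19*C
M(p) = 2*p
y(t) = t (y(t) = -4 + (t + 4) = -4 + (4 + t) = t)
-(y(M(13)) + (-14506 + G(13, 49))/(-1336 + X/21315)) = -(2*13 + (-14506 + (-48 - 19*13))/(-1336 - 21838/21315)) = -(26 + (-14506 + (-48 - 247))/(-1336 - 21838*1/21315)) = -(26 + (-14506 - 295)/(-1336 - 21838/21315)) = -(26 - 14801/(-28498678/21315)) = -(26 - 14801*(-21315/28498678)) = -(26 + 315483315/28498678) = -1*1056448943/28498678 = -1056448943/28498678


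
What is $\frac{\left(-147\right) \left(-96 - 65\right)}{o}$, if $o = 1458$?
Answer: $\frac{7889}{486} \approx 16.233$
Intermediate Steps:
$\frac{\left(-147\right) \left(-96 - 65\right)}{o} = \frac{\left(-147\right) \left(-96 - 65\right)}{1458} = \left(-147\right) \left(-161\right) \frac{1}{1458} = 23667 \cdot \frac{1}{1458} = \frac{7889}{486}$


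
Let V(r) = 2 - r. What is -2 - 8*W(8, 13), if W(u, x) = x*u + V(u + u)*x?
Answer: 622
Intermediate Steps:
W(u, x) = u*x + x*(2 - 2*u) (W(u, x) = x*u + (2 - (u + u))*x = u*x + (2 - 2*u)*x = u*x + x*(2 - 2*u))
-2 - 8*W(8, 13) = -2 - 104*(2 - 1*8) = -2 - 104*(2 - 8) = -2 - 104*(-6) = -2 - 8*(-78) = -2 + 624 = 622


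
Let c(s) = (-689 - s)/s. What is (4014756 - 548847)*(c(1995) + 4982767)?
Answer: 11484425197651743/665 ≈ 1.7270e+13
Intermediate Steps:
c(s) = (-689 - s)/s
(4014756 - 548847)*(c(1995) + 4982767) = (4014756 - 548847)*((-689 - 1*1995)/1995 + 4982767) = 3465909*((-689 - 1995)/1995 + 4982767) = 3465909*((1/1995)*(-2684) + 4982767) = 3465909*(-2684/1995 + 4982767) = 3465909*(9940617481/1995) = 11484425197651743/665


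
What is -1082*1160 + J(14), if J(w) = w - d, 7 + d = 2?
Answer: -1255101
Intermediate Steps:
d = -5 (d = -7 + 2 = -5)
J(w) = 5 + w (J(w) = w - 1*(-5) = w + 5 = 5 + w)
-1082*1160 + J(14) = -1082*1160 + (5 + 14) = -1255120 + 19 = -1255101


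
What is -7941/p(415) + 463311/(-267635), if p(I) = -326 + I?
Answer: -2166524214/23819515 ≈ -90.956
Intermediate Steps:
-7941/p(415) + 463311/(-267635) = -7941/(-326 + 415) + 463311/(-267635) = -7941/89 + 463311*(-1/267635) = -7941*1/89 - 463311/267635 = -7941/89 - 463311/267635 = -2166524214/23819515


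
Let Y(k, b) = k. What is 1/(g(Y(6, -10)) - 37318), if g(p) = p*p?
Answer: -1/37282 ≈ -2.6823e-5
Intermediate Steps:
g(p) = p**2
1/(g(Y(6, -10)) - 37318) = 1/(6**2 - 37318) = 1/(36 - 37318) = 1/(-37282) = -1/37282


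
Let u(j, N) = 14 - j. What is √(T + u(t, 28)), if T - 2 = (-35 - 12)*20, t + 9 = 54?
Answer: I*√969 ≈ 31.129*I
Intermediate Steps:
t = 45 (t = -9 + 54 = 45)
T = -938 (T = 2 + (-35 - 12)*20 = 2 - 47*20 = 2 - 940 = -938)
√(T + u(t, 28)) = √(-938 + (14 - 1*45)) = √(-938 + (14 - 45)) = √(-938 - 31) = √(-969) = I*√969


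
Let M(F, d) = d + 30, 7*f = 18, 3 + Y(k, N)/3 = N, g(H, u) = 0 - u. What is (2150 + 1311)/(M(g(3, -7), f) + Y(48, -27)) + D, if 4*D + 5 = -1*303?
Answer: -55181/402 ≈ -137.27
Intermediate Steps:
g(H, u) = -u
Y(k, N) = -9 + 3*N
f = 18/7 (f = (⅐)*18 = 18/7 ≈ 2.5714)
M(F, d) = 30 + d
D = -77 (D = -5/4 + (-1*303)/4 = -5/4 + (¼)*(-303) = -5/4 - 303/4 = -77)
(2150 + 1311)/(M(g(3, -7), f) + Y(48, -27)) + D = (2150 + 1311)/((30 + 18/7) + (-9 + 3*(-27))) - 77 = 3461/(228/7 + (-9 - 81)) - 77 = 3461/(228/7 - 90) - 77 = 3461/(-402/7) - 77 = 3461*(-7/402) - 77 = -24227/402 - 77 = -55181/402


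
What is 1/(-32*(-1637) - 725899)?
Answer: -1/673515 ≈ -1.4847e-6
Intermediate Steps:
1/(-32*(-1637) - 725899) = 1/(52384 - 725899) = 1/(-673515) = -1/673515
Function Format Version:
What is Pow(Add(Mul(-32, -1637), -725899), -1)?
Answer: Rational(-1, 673515) ≈ -1.4847e-6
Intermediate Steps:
Pow(Add(Mul(-32, -1637), -725899), -1) = Pow(Add(52384, -725899), -1) = Pow(-673515, -1) = Rational(-1, 673515)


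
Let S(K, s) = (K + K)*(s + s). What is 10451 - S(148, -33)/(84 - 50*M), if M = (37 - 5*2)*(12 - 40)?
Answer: 2999585/287 ≈ 10452.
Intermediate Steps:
M = -756 (M = (37 - 10)*(-28) = 27*(-28) = -756)
S(K, s) = 4*K*s (S(K, s) = (2*K)*(2*s) = 4*K*s)
10451 - S(148, -33)/(84 - 50*M) = 10451 - 4*148*(-33)/(84 - 50*(-756)) = 10451 - (-19536)/(84 + 37800) = 10451 - (-19536)/37884 = 10451 - 1*(-148/287) = 10451 + 148/287 = 2999585/287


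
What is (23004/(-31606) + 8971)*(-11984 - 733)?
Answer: -1802726452287/15803 ≈ -1.1407e+8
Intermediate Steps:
(23004/(-31606) + 8971)*(-11984 - 733) = (23004*(-1/31606) + 8971)*(-12717) = (-11502/15803 + 8971)*(-12717) = (141757211/15803)*(-12717) = -1802726452287/15803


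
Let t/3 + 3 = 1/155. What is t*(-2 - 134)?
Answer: 189312/155 ≈ 1221.4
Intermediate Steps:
t = -1392/155 (t = -9 + 3/155 = -1392/155 ≈ -8.9807)
t*(-2 - 134) = -1392*(-2 - 134)/155 = -1392/155*(-136) = 189312/155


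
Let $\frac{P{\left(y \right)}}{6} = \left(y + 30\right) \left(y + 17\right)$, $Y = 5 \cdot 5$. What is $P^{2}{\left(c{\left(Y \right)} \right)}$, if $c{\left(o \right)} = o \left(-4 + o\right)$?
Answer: $3257519619600$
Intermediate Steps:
$Y = 25$
$P{\left(y \right)} = 6 \left(17 + y\right) \left(30 + y\right)$ ($P{\left(y \right)} = 6 \left(y + 30\right) \left(y + 17\right) = 6 \left(30 + y\right) \left(17 + y\right) = 6 \left(17 + y\right) \left(30 + y\right)$)
$P^{2}{\left(c{\left(Y \right)} \right)} = \left(3060 + 6 \left(25 \left(-4 + 25\right)\right)^{2} + 282 \cdot 25 \left(-4 + 25\right)\right)^{2} = \left(3060 + 6 \left(25 \cdot 21\right)^{2} + 282 \cdot 25 \cdot 21\right)^{2} = \left(3060 + 6 \cdot 525^{2} + 282 \cdot 525\right)^{2} = \left(3060 + 6 \cdot 275625 + 148050\right)^{2} = \left(3060 + 1653750 + 148050\right)^{2} = 1804860^{2} = 3257519619600$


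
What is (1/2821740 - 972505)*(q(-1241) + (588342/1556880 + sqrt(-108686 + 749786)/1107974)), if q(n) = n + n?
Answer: 1767048115299652154797/732185095200 - 2744156258699*sqrt(6411)/312641455476 ≈ 2.4134e+9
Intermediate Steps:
q(n) = 2*n
(1/2821740 - 972505)*(q(-1241) + (588342/1556880 + sqrt(-108686 + 749786)/1107974)) = (1/2821740 - 972505)*(2*(-1241) + (588342/1556880 + sqrt(-108686 + 749786)/1107974)) = (1/2821740 - 972505)*(-2482 + (588342*(1/1556880) + sqrt(641100)*(1/1107974))) = -2744156258699*(-2482 + (98057/259480 + (10*sqrt(6411))*(1/1107974)))/2821740 = -2744156258699*(-2482 + (98057/259480 + 5*sqrt(6411)/553987))/2821740 = -2744156258699*(-643931303/259480 + 5*sqrt(6411)/553987)/2821740 = 1767048115299652154797/732185095200 - 2744156258699*sqrt(6411)/312641455476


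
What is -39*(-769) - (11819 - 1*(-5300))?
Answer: 12872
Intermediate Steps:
-39*(-769) - (11819 - 1*(-5300)) = 29991 - (11819 + 5300) = 29991 - 1*17119 = 29991 - 17119 = 12872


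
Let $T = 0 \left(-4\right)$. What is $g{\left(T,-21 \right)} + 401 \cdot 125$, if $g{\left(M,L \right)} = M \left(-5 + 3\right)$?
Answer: $50125$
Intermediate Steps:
$T = 0$
$g{\left(M,L \right)} = - 2 M$ ($g{\left(M,L \right)} = M \left(-2\right) = - 2 M$)
$g{\left(T,-21 \right)} + 401 \cdot 125 = \left(-2\right) 0 + 401 \cdot 125 = 0 + 50125 = 50125$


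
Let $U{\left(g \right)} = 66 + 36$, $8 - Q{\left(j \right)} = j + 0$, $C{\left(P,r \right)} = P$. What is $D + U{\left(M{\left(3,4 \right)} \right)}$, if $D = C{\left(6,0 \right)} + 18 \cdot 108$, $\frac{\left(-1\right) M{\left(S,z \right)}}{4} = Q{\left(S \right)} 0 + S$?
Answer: $2052$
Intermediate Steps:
$Q{\left(j \right)} = 8 - j$ ($Q{\left(j \right)} = 8 - \left(j + 0\right) = 8 - j$)
$M{\left(S,z \right)} = - 4 S$ ($M{\left(S,z \right)} = - 4 \left(\left(8 - S\right) 0 + S\right) = - 4 \left(0 + S\right) = - 4 S$)
$U{\left(g \right)} = 102$
$D = 1950$ ($D = 6 + 18 \cdot 108 = 6 + 1944 = 1950$)
$D + U{\left(M{\left(3,4 \right)} \right)} = 1950 + 102 = 2052$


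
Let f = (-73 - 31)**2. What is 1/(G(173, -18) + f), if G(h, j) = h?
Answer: 1/10989 ≈ 9.1000e-5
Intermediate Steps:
f = 10816 (f = (-104)**2 = 10816)
1/(G(173, -18) + f) = 1/(173 + 10816) = 1/10989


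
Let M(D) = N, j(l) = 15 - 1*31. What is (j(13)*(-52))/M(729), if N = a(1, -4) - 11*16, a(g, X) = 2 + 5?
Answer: -64/13 ≈ -4.9231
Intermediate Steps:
a(g, X) = 7
j(l) = -16 (j(l) = 15 - 31 = -16)
N = -169 (N = 7 - 11*16 = 7 - 176 = -169)
M(D) = -169
(j(13)*(-52))/M(729) = -16*(-52)/(-169) = 832*(-1/169) = -64/13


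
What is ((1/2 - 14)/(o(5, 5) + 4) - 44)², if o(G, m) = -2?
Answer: 41209/16 ≈ 2575.6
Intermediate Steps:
((1/2 - 14)/(o(5, 5) + 4) - 44)² = ((1/2 - 14)/(-2 + 4) - 44)² = ((½ - 14)/2 - 44)² = (-27/2*½ - 44)² = (-27/4 - 44)² = (-203/4)² = 41209/16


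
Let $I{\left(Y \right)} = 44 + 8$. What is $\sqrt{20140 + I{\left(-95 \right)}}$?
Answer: $4 \sqrt{1262} \approx 142.1$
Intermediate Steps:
$I{\left(Y \right)} = 52$
$\sqrt{20140 + I{\left(-95 \right)}} = \sqrt{20140 + 52} = \sqrt{20192} = 4 \sqrt{1262}$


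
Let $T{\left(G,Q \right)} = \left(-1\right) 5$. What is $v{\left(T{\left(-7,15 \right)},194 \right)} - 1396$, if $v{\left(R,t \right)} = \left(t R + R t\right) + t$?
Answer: $-3142$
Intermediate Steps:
$T{\left(G,Q \right)} = -5$
$v{\left(R,t \right)} = t + 2 R t$ ($v{\left(R,t \right)} = \left(R t + R t\right) + t = 2 R t + t = t + 2 R t$)
$v{\left(T{\left(-7,15 \right)},194 \right)} - 1396 = 194 \left(1 + 2 \left(-5\right)\right) - 1396 = 194 \left(1 - 10\right) - 1396 = 194 \left(-9\right) - 1396 = -1746 - 1396 = -3142$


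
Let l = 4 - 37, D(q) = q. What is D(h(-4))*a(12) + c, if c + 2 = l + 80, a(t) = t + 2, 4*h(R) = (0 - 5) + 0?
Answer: 55/2 ≈ 27.500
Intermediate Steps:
h(R) = -5/4 (h(R) = ((0 - 5) + 0)/4 = (-5 + 0)/4 = (¼)*(-5) = -5/4)
l = -33
a(t) = 2 + t
c = 45 (c = -2 + (-33 + 80) = -2 + 47 = 45)
D(h(-4))*a(12) + c = -5*(2 + 12)/4 + 45 = -5/4*14 + 45 = -35/2 + 45 = 55/2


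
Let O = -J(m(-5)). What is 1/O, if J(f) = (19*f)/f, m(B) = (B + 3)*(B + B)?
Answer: -1/19 ≈ -0.052632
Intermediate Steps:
m(B) = 2*B*(3 + B) (m(B) = (3 + B)*(2*B) = 2*B*(3 + B))
J(f) = 19
O = -19 (O = -1*19 = -19)
1/O = 1/(-19) = -1/19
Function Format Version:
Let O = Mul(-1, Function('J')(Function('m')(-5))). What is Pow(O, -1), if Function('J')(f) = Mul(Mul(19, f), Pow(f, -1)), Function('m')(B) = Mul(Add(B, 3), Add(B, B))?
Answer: Rational(-1, 19) ≈ -0.052632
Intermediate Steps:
Function('m')(B) = Mul(2, B, Add(3, B)) (Function('m')(B) = Mul(Add(3, B), Mul(2, B)) = Mul(2, B, Add(3, B)))
Function('J')(f) = 19
O = -19 (O = Mul(-1, 19) = -19)
Pow(O, -1) = Pow(-19, -1) = Rational(-1, 19)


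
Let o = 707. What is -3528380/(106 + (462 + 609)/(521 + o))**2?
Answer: -5320740585920/17223675121 ≈ -308.92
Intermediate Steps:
-3528380/(106 + (462 + 609)/(521 + o))**2 = -3528380/(106 + (462 + 609)/(521 + 707))**2 = -3528380/(106 + 1071/1228)**2 = -3528380/((131239/1228)**2) = -3528380/17223675121/1507984 = -3528380*1507984/17223675121 = -5320740585920/17223675121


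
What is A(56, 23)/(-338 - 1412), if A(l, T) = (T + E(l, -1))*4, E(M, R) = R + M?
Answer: -156/875 ≈ -0.17829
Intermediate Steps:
E(M, R) = M + R
A(l, T) = -4 + 4*T + 4*l (A(l, T) = (T + (l - 1))*4 = (T + (-1 + l))*4 = (-1 + T + l)*4 = -4 + 4*T + 4*l)
A(56, 23)/(-338 - 1412) = (-4 + 4*23 + 4*56)/(-338 - 1412) = (-4 + 92 + 224)/(-1750) = -1/1750*312 = -156/875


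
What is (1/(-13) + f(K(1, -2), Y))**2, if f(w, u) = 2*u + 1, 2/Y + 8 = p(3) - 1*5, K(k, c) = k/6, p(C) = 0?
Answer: 64/169 ≈ 0.37870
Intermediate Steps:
K(k, c) = k/6 (K(k, c) = k*(1/6) = k/6)
Y = -2/13 (Y = 2/(-8 + (0 - 1*5)) = 2/(-8 + (0 - 5)) = 2/(-8 - 5) = 2/(-13) = 2*(-1/13) = -2/13 ≈ -0.15385)
f(w, u) = 1 + 2*u
(1/(-13) + f(K(1, -2), Y))**2 = (1/(-13) + (1 + 2*(-2/13)))**2 = (-1/13 + (1 - 4/13))**2 = (-1/13 + 9/13)**2 = (8/13)**2 = 64/169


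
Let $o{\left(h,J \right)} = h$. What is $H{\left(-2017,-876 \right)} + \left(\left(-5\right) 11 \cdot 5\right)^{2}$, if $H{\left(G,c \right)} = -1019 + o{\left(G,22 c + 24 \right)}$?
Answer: $72589$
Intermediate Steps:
$H{\left(G,c \right)} = -1019 + G$
$H{\left(-2017,-876 \right)} + \left(\left(-5\right) 11 \cdot 5\right)^{2} = \left(-1019 - 2017\right) + \left(\left(-5\right) 11 \cdot 5\right)^{2} = -3036 + \left(\left(-55\right) 5\right)^{2} = -3036 + \left(-275\right)^{2} = -3036 + 75625 = 72589$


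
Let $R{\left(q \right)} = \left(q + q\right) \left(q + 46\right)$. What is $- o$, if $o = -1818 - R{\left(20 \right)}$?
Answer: $4458$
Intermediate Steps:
$R{\left(q \right)} = 2 q \left(46 + q\right)$
$o = -4458$ ($o = -1818 - 2 \cdot 20 \left(46 + 20\right) = -1818 - 2 \cdot 20 \cdot 66 = -1818 - 2640 = -4458$)
$- o = \left(-1\right) \left(-4458\right) = 4458$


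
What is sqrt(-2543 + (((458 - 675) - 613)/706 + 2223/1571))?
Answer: I*sqrt(782000907167665)/554563 ≈ 50.426*I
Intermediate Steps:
sqrt(-2543 + (((458 - 675) - 613)/706 + 2223/1571)) = sqrt(-2543 + ((-217 - 613)*(1/706) + 2223*(1/1571))) = sqrt(-2543 + (-830*1/706 + 2223/1571)) = sqrt(-2543 + (-415/353 + 2223/1571)) = sqrt(-2543 + 132754/554563) = sqrt(-1410120955/554563) = I*sqrt(782000907167665)/554563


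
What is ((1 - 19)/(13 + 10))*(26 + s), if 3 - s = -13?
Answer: -756/23 ≈ -32.870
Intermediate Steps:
s = 16 (s = 3 - 1*(-13) = 3 + 13 = 16)
((1 - 19)/(13 + 10))*(26 + s) = ((1 - 19)/(13 + 10))*(26 + 16) = -18/23*42 = -756/23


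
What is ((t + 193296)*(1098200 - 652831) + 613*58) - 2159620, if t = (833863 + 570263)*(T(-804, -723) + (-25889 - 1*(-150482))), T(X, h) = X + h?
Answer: 76959925139388762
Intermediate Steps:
t = 172800170316 (t = (833863 + 570263)*((-804 - 723) + (-25889 - 1*(-150482))) = 1404126*(-1527 + (-25889 + 150482)) = 1404126*(-1527 + 124593) = 1404126*123066 = 172800170316)
((t + 193296)*(1098200 - 652831) + 613*58) - 2159620 = ((172800170316 + 193296)*(1098200 - 652831) + 613*58) - 2159620 = (172800363612*445369 + 35554) - 2159620 = (76959925141512828 + 35554) - 2159620 = 76959925141548382 - 2159620 = 76959925139388762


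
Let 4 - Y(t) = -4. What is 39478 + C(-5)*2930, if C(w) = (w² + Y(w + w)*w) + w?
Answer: -19122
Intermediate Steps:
Y(t) = 8 (Y(t) = 4 - 1*(-4) = 4 + 4 = 8)
C(w) = w² + 9*w (C(w) = (w² + 8*w) + w = w² + 9*w)
39478 + C(-5)*2930 = 39478 - 5*(9 - 5)*2930 = 39478 - 5*4*2930 = 39478 - 20*2930 = 39478 - 58600 = -19122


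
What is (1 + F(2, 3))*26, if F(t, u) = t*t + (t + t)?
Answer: 234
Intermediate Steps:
F(t, u) = t**2 + 2*t
(1 + F(2, 3))*26 = (1 + 2*(2 + 2))*26 = (1 + 2*4)*26 = (1 + 8)*26 = 9*26 = 234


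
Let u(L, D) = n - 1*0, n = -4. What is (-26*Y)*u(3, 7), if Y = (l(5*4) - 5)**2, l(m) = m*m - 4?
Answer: 15899624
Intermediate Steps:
u(L, D) = -4 (u(L, D) = -4 - 1*0 = -4 + 0 = -4)
l(m) = -4 + m**2 (l(m) = m**2 - 4 = -4 + m**2)
Y = 152881 (Y = ((-4 + (5*4)**2) - 5)**2 = ((-4 + 20**2) - 5)**2 = ((-4 + 400) - 5)**2 = (396 - 5)**2 = 391**2 = 152881)
(-26*Y)*u(3, 7) = -26*152881*(-4) = -3974906*(-4) = 15899624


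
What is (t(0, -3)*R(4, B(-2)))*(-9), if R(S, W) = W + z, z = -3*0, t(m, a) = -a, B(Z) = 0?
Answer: 0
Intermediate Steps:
z = 0
R(S, W) = W (R(S, W) = W + 0 = W)
(t(0, -3)*R(4, B(-2)))*(-9) = (-1*(-3)*0)*(-9) = (3*0)*(-9) = 0*(-9) = 0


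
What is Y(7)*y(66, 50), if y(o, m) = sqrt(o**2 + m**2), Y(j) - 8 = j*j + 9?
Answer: 132*sqrt(1714) ≈ 5464.9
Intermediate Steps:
Y(j) = 17 + j**2 (Y(j) = 8 + (j*j + 9) = 8 + (j**2 + 9) = 8 + (9 + j**2) = 17 + j**2)
y(o, m) = sqrt(m**2 + o**2)
Y(7)*y(66, 50) = (17 + 7**2)*sqrt(50**2 + 66**2) = (17 + 49)*sqrt(2500 + 4356) = 66*sqrt(6856) = 66*(2*sqrt(1714)) = 132*sqrt(1714)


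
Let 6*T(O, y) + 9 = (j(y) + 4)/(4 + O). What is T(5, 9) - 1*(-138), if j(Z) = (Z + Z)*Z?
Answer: 7537/54 ≈ 139.57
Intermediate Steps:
j(Z) = 2*Z² (j(Z) = (2*Z)*Z = 2*Z²)
T(O, y) = -3/2 + (4 + 2*y²)/(6*(4 + O)) (T(O, y) = -3/2 + ((2*y² + 4)/(4 + O))/6 = -3/2 + ((4 + 2*y²)/(4 + O))/6 = -3/2 + (4 + 2*y²)/(6*(4 + O)))
T(5, 9) - 1*(-138) = (-32 - 9*5 + 2*9²)/(6*(4 + 5)) - 1*(-138) = (⅙)*(-32 - 45 + 2*81)/9 + 138 = (⅙)*(⅑)*(-32 - 45 + 162) + 138 = (⅙)*(⅑)*85 + 138 = 85/54 + 138 = 7537/54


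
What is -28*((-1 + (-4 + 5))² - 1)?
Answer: 28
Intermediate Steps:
-28*((-1 + (-4 + 5))² - 1) = -28*((-1 + 1)² - 1) = -28*(0² - 1) = -28*(0 - 1) = -28*(-1) = 28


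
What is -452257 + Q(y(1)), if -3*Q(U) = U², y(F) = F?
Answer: -1356772/3 ≈ -4.5226e+5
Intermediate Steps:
Q(U) = -U²/3
-452257 + Q(y(1)) = -452257 - ⅓*1² = -452257 - ⅓*1 = -452257 - ⅓ = -1356772/3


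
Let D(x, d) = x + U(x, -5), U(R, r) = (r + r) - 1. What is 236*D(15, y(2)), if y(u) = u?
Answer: 944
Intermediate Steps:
U(R, r) = -1 + 2*r (U(R, r) = 2*r - 1 = -1 + 2*r)
D(x, d) = -11 + x (D(x, d) = x + (-1 + 2*(-5)) = x + (-1 - 10) = x - 11 = -11 + x)
236*D(15, y(2)) = 236*(-11 + 15) = 236*4 = 944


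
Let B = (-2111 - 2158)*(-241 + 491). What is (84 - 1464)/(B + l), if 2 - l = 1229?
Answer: 460/356159 ≈ 0.0012916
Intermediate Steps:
l = -1227 (l = 2 - 1*1229 = 2 - 1229 = -1227)
B = -1067250 (B = -4269*250 = -1067250)
(84 - 1464)/(B + l) = (84 - 1464)/(-1067250 - 1227) = -1380/(-1068477) = -1380*(-1/1068477) = 460/356159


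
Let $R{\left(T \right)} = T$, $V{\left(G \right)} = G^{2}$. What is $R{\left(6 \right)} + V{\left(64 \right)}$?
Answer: $4102$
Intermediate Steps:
$R{\left(6 \right)} + V{\left(64 \right)} = 6 + 64^{2} = 6 + 4096 = 4102$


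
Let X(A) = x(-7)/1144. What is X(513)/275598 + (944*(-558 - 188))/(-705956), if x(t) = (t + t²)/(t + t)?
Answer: 18502553030935/18548059214256 ≈ 0.99755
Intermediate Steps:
x(t) = (t + t²)/(2*t) (x(t) = (t + t²)/((2*t)) = (t + t²)*(1/(2*t)) = (t + t²)/(2*t))
X(A) = -3/1144 (X(A) = (½ + (½)*(-7))/1144 = (½ - 7/2)*(1/1144) = -3*1/1144 = -3/1144)
X(513)/275598 + (944*(-558 - 188))/(-705956) = -3/1144/275598 + (944*(-558 - 188))/(-705956) = -3/1144*1/275598 + (944*(-746))*(-1/705956) = -1/105094704 - 704224*(-1/705956) = -1/105094704 + 176056/176489 = 18502553030935/18548059214256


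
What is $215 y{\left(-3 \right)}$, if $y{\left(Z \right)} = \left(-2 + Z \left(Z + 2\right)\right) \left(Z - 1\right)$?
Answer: $-860$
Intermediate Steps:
$y{\left(Z \right)} = \left(-1 + Z\right) \left(-2 + Z \left(2 + Z\right)\right)$ ($y{\left(Z \right)} = \left(-2 + Z \left(2 + Z\right)\right) \left(-1 + Z\right) = \left(-1 + Z\right) \left(-2 + Z \left(2 + Z\right)\right)$)
$215 y{\left(-3 \right)} = 215 \left(2 + \left(-3\right)^{2} + \left(-3\right)^{3} - -12\right) = 215 \left(2 + 9 - 27 + 12\right) = 215 \left(-4\right) = -860$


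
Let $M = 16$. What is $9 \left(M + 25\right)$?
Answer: $369$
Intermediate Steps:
$9 \left(M + 25\right) = 9 \left(16 + 25\right) = 9 \cdot 41 = 369$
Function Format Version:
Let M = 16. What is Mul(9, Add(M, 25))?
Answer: 369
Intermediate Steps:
Mul(9, Add(M, 25)) = Mul(9, Add(16, 25)) = Mul(9, 41) = 369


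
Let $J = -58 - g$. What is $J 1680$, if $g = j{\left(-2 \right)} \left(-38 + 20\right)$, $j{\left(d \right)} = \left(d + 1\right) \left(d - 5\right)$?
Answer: $114240$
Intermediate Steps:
$j{\left(d \right)} = \left(1 + d\right) \left(-5 + d\right)$
$g = -126$ ($g = \left(-5 + \left(-2\right)^{2} - -8\right) \left(-38 + 20\right) = \left(-5 + 4 + 8\right) \left(-18\right) = 7 \left(-18\right) = -126$)
$J = 68$ ($J = -58 - -126 = -58 + 126 = 68$)
$J 1680 = 68 \cdot 1680 = 114240$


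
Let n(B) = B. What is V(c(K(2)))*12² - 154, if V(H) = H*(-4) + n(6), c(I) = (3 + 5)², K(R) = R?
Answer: -36154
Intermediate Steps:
c(I) = 64 (c(I) = 8² = 64)
V(H) = 6 - 4*H (V(H) = H*(-4) + 6 = -4*H + 6 = 6 - 4*H)
V(c(K(2)))*12² - 154 = (6 - 4*64)*12² - 154 = (6 - 256)*144 - 154 = -250*144 - 154 = -36000 - 154 = -36154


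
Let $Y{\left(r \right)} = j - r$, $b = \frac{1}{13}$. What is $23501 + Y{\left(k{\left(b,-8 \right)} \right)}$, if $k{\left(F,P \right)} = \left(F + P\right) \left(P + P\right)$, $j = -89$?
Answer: $\frac{302708}{13} \approx 23285.0$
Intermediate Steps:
$b = \frac{1}{13} \approx 0.076923$
$k{\left(F,P \right)} = 2 P \left(F + P\right)$ ($k{\left(F,P \right)} = \left(F + P\right) 2 P = 2 P \left(F + P\right)$)
$Y{\left(r \right)} = -89 - r$
$23501 + Y{\left(k{\left(b,-8 \right)} \right)} = 23501 - \left(89 + 2 \left(-8\right) \left(\frac{1}{13} - 8\right)\right) = 23501 - \left(89 + 2 \left(-8\right) \left(- \frac{103}{13}\right)\right) = 23501 - \frac{2805}{13} = \frac{302708}{13}$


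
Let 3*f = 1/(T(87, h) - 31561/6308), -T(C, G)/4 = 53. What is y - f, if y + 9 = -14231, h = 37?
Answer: -58477564732/4106571 ≈ -14240.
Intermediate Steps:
T(C, G) = -212 (T(C, G) = -4*53 = -212)
f = -6308/4106571 (f = 1/(3*(-212 - 31561/6308)) = 1/(3*(-1368857/6308)) = (⅓)*(-6308/1368857) = -6308/4106571 ≈ -0.0015361)
y = -14240 (y = -9 - 14231 = -14240)
y - f = -14240 - 1*(-6308/4106571) = -14240 + 6308/4106571 = -58477564732/4106571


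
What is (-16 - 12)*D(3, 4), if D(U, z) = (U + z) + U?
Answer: -280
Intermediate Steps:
D(U, z) = z + 2*U
(-16 - 12)*D(3, 4) = (-16 - 12)*(4 + 2*3) = -28*(4 + 6) = -28*10 = -280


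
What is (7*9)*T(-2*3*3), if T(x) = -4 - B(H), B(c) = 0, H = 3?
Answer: -252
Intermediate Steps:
T(x) = -4 (T(x) = -4 - 1*0 = -4 + 0 = -4)
(7*9)*T(-2*3*3) = (7*9)*(-4) = 63*(-4) = -252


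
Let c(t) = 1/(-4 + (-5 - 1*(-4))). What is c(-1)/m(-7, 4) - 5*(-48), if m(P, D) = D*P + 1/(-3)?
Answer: 102003/425 ≈ 240.01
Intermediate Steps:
c(t) = -⅕ (c(t) = 1/(-4 + (-5 + 4)) = 1/(-4 - 1) = 1/(-5) = -⅕)
m(P, D) = -⅓ + D*P (m(P, D) = D*P + 1*(-⅓) = D*P - ⅓ = -⅓ + D*P)
c(-1)/m(-7, 4) - 5*(-48) = -1/(5*(-⅓ + 4*(-7))) - 5*(-48) = -1/(5*(-⅓ - 28)) + 240 = -1/(5*(-85/3)) + 240 = -⅕*(-3/85) + 240 = 3/425 + 240 = 102003/425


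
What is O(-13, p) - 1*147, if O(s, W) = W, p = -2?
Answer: -149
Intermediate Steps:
O(-13, p) - 1*147 = -2 - 1*147 = -2 - 147 = -149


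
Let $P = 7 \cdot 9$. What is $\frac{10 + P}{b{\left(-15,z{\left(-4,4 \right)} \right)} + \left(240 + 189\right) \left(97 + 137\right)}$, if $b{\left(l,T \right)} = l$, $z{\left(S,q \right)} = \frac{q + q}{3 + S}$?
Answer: $\frac{73}{100371} \approx 0.0007273$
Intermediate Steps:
$z{\left(S,q \right)} = \frac{2 q}{3 + S}$
$P = 63$
$\frac{10 + P}{b{\left(-15,z{\left(-4,4 \right)} \right)} + \left(240 + 189\right) \left(97 + 137\right)} = \frac{10 + 63}{-15 + \left(240 + 189\right) \left(97 + 137\right)} = \frac{73}{-15 + 429 \cdot 234} = \frac{73}{-15 + 100386} = \frac{73}{100371}$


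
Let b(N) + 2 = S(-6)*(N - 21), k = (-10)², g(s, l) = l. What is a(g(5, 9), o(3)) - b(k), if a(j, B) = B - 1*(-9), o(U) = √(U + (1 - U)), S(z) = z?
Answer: 486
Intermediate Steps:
k = 100
o(U) = 1 (o(U) = √1 = 1)
b(N) = 124 - 6*N (b(N) = -2 - 6*(N - 21) = -2 - 6*(-21 + N) = -2 + (126 - 6*N) = 124 - 6*N)
a(j, B) = 9 + B (a(j, B) = B + 9 = 9 + B)
a(g(5, 9), o(3)) - b(k) = (9 + 1) - (124 - 6*100) = 10 - (124 - 600) = 10 - 1*(-476) = 10 + 476 = 486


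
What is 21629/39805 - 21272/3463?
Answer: -771830733/137844715 ≈ -5.5993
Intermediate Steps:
21629/39805 - 21272/3463 = -771830733/137844715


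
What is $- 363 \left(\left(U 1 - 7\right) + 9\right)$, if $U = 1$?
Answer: $-1089$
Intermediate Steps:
$- 363 \left(\left(U 1 - 7\right) + 9\right) = - 363 \left(\left(1 \cdot 1 - 7\right) + 9\right) = - 363 \left(\left(1 - 7\right) + 9\right) = - 363 \left(-6 + 9\right) = \left(-363\right) 3 = -1089$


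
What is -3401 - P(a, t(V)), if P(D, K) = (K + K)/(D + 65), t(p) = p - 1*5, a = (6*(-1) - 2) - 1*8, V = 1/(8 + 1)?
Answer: -1499753/441 ≈ -3400.8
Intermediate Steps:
V = ⅑ (V = 1/9 = ⅑ ≈ 0.11111)
a = -16 (a = (-6 - 2) - 8 = -8 - 8 = -16)
t(p) = -5 + p (t(p) = p - 5 = -5 + p)
P(D, K) = 2*K/(65 + D) (P(D, K) = (2*K)/(65 + D) = 2*K/(65 + D))
-3401 - P(a, t(V)) = -3401 - 2*(-5 + ⅑)/(65 - 16) = -3401 - 2*(-44)/(9*49) = -3401 - 1*(-88/441) = -3401 + 88/441 = -1499753/441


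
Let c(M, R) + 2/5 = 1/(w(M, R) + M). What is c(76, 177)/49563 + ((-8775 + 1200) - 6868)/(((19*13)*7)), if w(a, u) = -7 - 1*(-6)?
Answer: -4129840832/494390925 ≈ -8.3534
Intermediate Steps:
w(a, u) = -1 (w(a, u) = -7 + 6 = -1)
c(M, R) = -⅖ + 1/(-1 + M)
c(76, 177)/49563 + ((-8775 + 1200) - 6868)/(((19*13)*7)) = ((7 - 2*76)/(5*(-1 + 76)))/49563 + ((-8775 + 1200) - 6868)/(((19*13)*7)) = ((⅕)*(7 - 152)/75)*(1/49563) + (-7575 - 6868)/((247*7)) = ((⅕)*(1/75)*(-145))*(1/49563) - 14443/1729 = -29/75*1/49563 - 14443*1/1729 = -29/3717225 - 1111/133 = -4129840832/494390925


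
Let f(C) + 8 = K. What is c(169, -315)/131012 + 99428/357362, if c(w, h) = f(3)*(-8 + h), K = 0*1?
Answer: 1743710568/5852338793 ≈ 0.29795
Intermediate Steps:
K = 0
f(C) = -8 (f(C) = -8 + 0 = -8)
c(w, h) = 64 - 8*h (c(w, h) = -8*(-8 + h) = 64 - 8*h)
c(169, -315)/131012 + 99428/357362 = (64 - 8*(-315))/131012 + 99428/357362 = (64 + 2520)*(1/131012) + 99428*(1/357362) = 2584*(1/131012) + 49714/178681 = 646/32753 + 49714/178681 = 1743710568/5852338793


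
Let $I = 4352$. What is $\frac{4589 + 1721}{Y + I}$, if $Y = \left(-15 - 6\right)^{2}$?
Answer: $\frac{6310}{4793} \approx 1.3165$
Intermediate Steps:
$Y = 441$ ($Y = \left(-21\right)^{2} = 441$)
$\frac{4589 + 1721}{Y + I} = \frac{4589 + 1721}{441 + 4352} = \frac{6310}{4793}$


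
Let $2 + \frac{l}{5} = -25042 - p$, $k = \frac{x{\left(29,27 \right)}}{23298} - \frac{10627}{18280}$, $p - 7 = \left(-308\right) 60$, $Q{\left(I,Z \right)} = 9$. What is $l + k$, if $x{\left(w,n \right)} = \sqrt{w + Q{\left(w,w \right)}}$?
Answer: $- \frac{600600027}{18280} + \frac{\sqrt{38}}{23298} \approx -32856.0$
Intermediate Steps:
$x{\left(w,n \right)} = \sqrt{9 + w}$ ($x{\left(w,n \right)} = \sqrt{w + 9} = \sqrt{9 + w}$)
$p = -18473$ ($p = 7 - 18480 = -18473$)
$k = - \frac{10627}{18280} + \frac{\sqrt{38}}{23298}$ ($k = \frac{\sqrt{9 + 29}}{23298} - \frac{10627}{18280} = \sqrt{38} \cdot \frac{1}{23298} - \frac{10627}{18280} = \frac{\sqrt{38}}{23298} - \frac{10627}{18280} = - \frac{10627}{18280} + \frac{\sqrt{38}}{23298} \approx -0.58108$)
$l = -32855$ ($l = -10 + 5 \left(-25042 - -18473\right) = -10 + 5 \left(-25042 + 18473\right) = -10 + 5 \left(-6569\right) = -10 - 32845 = -32855$)
$l + k = -32855 - \left(\frac{10627}{18280} - \frac{\sqrt{38}}{23298}\right) = - \frac{600600027}{18280} + \frac{\sqrt{38}}{23298}$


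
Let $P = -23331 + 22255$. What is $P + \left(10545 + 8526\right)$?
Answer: $17995$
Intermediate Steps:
$P = -1076$
$P + \left(10545 + 8526\right) = -1076 + \left(10545 + 8526\right) = -1076 + 19071 = 17995$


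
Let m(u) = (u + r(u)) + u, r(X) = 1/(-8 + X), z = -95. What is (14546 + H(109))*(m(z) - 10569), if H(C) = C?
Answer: -16240348590/103 ≈ -1.5767e+8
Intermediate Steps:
m(u) = 1/(-8 + u) + 2*u (m(u) = (u + 1/(-8 + u)) + u = 1/(-8 + u) + 2*u)
(14546 + H(109))*(m(z) - 10569) = (14546 + 109)*((1 + 2*(-95)*(-8 - 95))/(-8 - 95) - 10569) = 14655*((1 + 2*(-95)*(-103))/(-103) - 10569) = 14655*(-(1 + 19570)/103 - 10569) = 14655*(-1/103*19571 - 10569) = 14655*(-19571/103 - 10569) = 14655*(-1108178/103) = -16240348590/103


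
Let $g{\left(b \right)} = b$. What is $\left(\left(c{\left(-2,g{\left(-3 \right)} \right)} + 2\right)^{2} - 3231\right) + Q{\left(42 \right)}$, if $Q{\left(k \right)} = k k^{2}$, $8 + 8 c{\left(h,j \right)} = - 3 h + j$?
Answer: $\frac{4534969}{64} \approx 70859.0$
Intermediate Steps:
$c{\left(h,j \right)} = -1 - \frac{3 h}{8} + \frac{j}{8}$ ($c{\left(h,j \right)} = -1 + \frac{- 3 h + j}{8} = -1 + \frac{j - 3 h}{8} = -1 - \left(- \frac{j}{8} + \frac{3 h}{8}\right) = -1 - \frac{3 h}{8} + \frac{j}{8}$)
$Q{\left(k \right)} = k^{3}$
$\left(\left(c{\left(-2,g{\left(-3 \right)} \right)} + 2\right)^{2} - 3231\right) + Q{\left(42 \right)} = \left(\left(\left(-1 - - \frac{3}{4} + \frac{1}{8} \left(-3\right)\right) + 2\right)^{2} - 3231\right) + 42^{3} = \left(\left(\left(-1 + \frac{3}{4} - \frac{3}{8}\right) + 2\right)^{2} - 3231\right) + 74088 = \left(\left(- \frac{5}{8} + 2\right)^{2} - 3231\right) + 74088 = \left(\left(\frac{11}{8}\right)^{2} - 3231\right) + 74088 = \left(\frac{121}{64} - 3231\right) + 74088 = - \frac{206663}{64} + 74088 = \frac{4534969}{64}$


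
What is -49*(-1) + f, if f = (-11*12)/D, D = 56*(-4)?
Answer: 2777/56 ≈ 49.589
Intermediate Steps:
D = -224
f = 33/56 (f = -11*12/(-224) = -132*(-1/224) = 33/56 ≈ 0.58929)
-49*(-1) + f = -49*(-1) + 33/56 = 49 + 33/56 = 2777/56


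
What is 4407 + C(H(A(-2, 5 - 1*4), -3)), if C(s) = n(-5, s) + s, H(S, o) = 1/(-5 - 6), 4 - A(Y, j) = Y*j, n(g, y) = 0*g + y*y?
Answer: 533237/121 ≈ 4406.9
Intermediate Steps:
n(g, y) = y**2 (n(g, y) = 0 + y**2 = y**2)
A(Y, j) = 4 - Y*j
H(S, o) = -1/11 (H(S, o) = 1/(-11) = -1/11)
C(s) = s + s**2 (C(s) = s**2 + s = s + s**2)
4407 + C(H(A(-2, 5 - 1*4), -3)) = 4407 - (1 - 1/11)/11 = 4407 - 1/11*10/11 = 4407 - 10/121 = 533237/121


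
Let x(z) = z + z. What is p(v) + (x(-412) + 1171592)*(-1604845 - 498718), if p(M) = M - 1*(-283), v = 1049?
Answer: -2462784245052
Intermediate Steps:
x(z) = 2*z
p(M) = 283 + M (p(M) = M + 283 = 283 + M)
p(v) + (x(-412) + 1171592)*(-1604845 - 498718) = (283 + 1049) + (2*(-412) + 1171592)*(-1604845 - 498718) = 1332 + (-824 + 1171592)*(-2103563) = 1332 + 1170768*(-2103563) = 1332 - 2462784246384 = -2462784245052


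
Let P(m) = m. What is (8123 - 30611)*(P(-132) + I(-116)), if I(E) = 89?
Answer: 966984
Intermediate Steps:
(8123 - 30611)*(P(-132) + I(-116)) = (8123 - 30611)*(-132 + 89) = -22488*(-43) = 966984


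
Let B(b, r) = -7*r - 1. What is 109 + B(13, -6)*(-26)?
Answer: -957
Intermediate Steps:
B(b, r) = -1 - 7*r
109 + B(13, -6)*(-26) = 109 + (-1 - 7*(-6))*(-26) = 109 + (-1 + 42)*(-26) = 109 + 41*(-26) = 109 - 1066 = -957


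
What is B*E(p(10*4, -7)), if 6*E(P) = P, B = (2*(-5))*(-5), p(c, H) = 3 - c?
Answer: -925/3 ≈ -308.33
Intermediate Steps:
B = 50 (B = -10*(-5) = 50)
E(P) = P/6
B*E(p(10*4, -7)) = 50*((3 - 10*4)/6) = 50*((3 - 1*40)/6) = 50*((3 - 40)/6) = 50*((⅙)*(-37)) = 50*(-37/6) = -925/3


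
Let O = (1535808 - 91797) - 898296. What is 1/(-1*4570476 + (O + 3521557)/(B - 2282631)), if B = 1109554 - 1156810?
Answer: -2329887/10648696683484 ≈ -2.1880e-7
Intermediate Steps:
O = 545715 (O = 1444011 - 898296 = 545715)
B = -47256
1/(-1*4570476 + (O + 3521557)/(B - 2282631)) = 1/(-1*4570476 + (545715 + 3521557)/(-47256 - 2282631)) = 1/(-4570476 + 4067272/(-2329887)) = 1/(-4570476 + 4067272*(-1/2329887)) = 1/(-4570476 - 4067272/2329887) = 1/(-10648696683484/2329887) = -2329887/10648696683484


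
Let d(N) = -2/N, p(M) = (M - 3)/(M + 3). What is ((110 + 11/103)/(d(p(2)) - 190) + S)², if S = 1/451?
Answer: 25971774255001/69915351171600 ≈ 0.37147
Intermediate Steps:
p(M) = (-3 + M)/(3 + M)
S = 1/451 ≈ 0.0022173
((110 + 11/103)/(d(p(2)) - 190) + S)² = ((110 + 11/103)/(-2*(3 + 2)/(-3 + 2) - 190) + 1/451)² = ((110 + 11*(1/103))/(-2/(-1/5) - 190) + 1/451)² = ((110 + 11/103)/(-2/((⅕)*(-1)) - 190) + 1/451)² = (11341/(103*(-2/(-⅕) - 190)) + 1/451)² = (11341/(103*(-2*(-5) - 190)) + 1/451)² = (11341/(103*(10 - 190)) + 1/451)² = ((11341/103)/(-180) + 1/451)² = ((11341/103)*(-1/180) + 1/451)² = (-11341/18540 + 1/451)² = (-5096251/8361540)² = 25971774255001/69915351171600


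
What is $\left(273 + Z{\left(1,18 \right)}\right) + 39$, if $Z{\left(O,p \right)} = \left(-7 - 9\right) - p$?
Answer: $278$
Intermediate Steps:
$Z{\left(O,p \right)} = -16 - p$ ($Z{\left(O,p \right)} = \left(-7 - 9\right) - p = -16 - p$)
$\left(273 + Z{\left(1,18 \right)}\right) + 39 = \left(273 - 34\right) + 39 = 239 + 39 = 278$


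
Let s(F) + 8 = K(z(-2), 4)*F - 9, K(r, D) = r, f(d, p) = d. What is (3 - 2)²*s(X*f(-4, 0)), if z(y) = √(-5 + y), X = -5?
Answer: -17 + 20*I*√7 ≈ -17.0 + 52.915*I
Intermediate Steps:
s(F) = -17 + I*F*√7 (s(F) = -8 + (√(-5 - 2)*F - 9) = -8 + (√(-7)*F - 9) = -8 + ((I*√7)*F - 9) = -8 + (I*F*√7 - 9) = -8 + (-9 + I*F*√7) = -17 + I*F*√7)
(3 - 2)²*s(X*f(-4, 0)) = (3 - 2)²*(-17 + I*(-5*(-4))*√7) = 1²*(-17 + I*20*√7) = 1*(-17 + 20*I*√7) = -17 + 20*I*√7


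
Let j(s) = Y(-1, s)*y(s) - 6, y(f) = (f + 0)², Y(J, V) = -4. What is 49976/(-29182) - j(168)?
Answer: 1647328094/14591 ≈ 1.1290e+5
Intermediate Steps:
y(f) = f²
j(s) = -6 - 4*s² (j(s) = -4*s² - 6 = -6 - 4*s²)
49976/(-29182) - j(168) = 49976/(-29182) - (-6 - 4*168²) = 49976*(-1/29182) - (-6 - 4*28224) = -24988/14591 - (-6 - 112896) = -24988/14591 - 1*(-112902) = -24988/14591 + 112902 = 1647328094/14591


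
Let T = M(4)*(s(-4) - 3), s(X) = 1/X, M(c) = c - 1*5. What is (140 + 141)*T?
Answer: 3653/4 ≈ 913.25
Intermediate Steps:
M(c) = -5 + c (M(c) = c - 5 = -5 + c)
s(X) = 1/X
T = 13/4 (T = (-5 + 4)*(1/(-4) - 3) = -(-¼ - 3) = -1*(-13/4) = 13/4 ≈ 3.2500)
(140 + 141)*T = (140 + 141)*(13/4) = 281*(13/4) = 3653/4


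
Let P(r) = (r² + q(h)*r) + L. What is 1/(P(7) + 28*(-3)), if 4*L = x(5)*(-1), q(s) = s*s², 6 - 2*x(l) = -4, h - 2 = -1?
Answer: -4/117 ≈ -0.034188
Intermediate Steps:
h = 1 (h = 2 - 1 = 1)
x(l) = 5 (x(l) = 3 - ½*(-4) = 3 + 2 = 5)
q(s) = s³
L = -5/4 (L = (5*(-1))/4 = (¼)*(-5) = -5/4 ≈ -1.2500)
P(r) = -5/4 + r + r² (P(r) = (r² + 1³*r) - 5/4 = (r² + 1*r) - 5/4 = (r² + r) - 5/4 = (r + r²) - 5/4 = -5/4 + r + r²)
1/(P(7) + 28*(-3)) = 1/((-5/4 + 7 + 7²) + 28*(-3)) = 1/((-5/4 + 7 + 49) - 84) = 1/(219/4 - 84) = 1/(-117/4) = -4/117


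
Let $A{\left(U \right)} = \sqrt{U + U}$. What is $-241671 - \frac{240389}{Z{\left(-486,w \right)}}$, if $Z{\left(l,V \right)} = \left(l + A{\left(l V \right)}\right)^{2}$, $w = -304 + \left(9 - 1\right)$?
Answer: $- \frac{659975501179}{2730348} - \frac{240389 \sqrt{222}}{75843} \approx -2.4177 \cdot 10^{5}$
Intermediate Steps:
$w = -296$ ($w = -304 + 8 = -296$)
$A{\left(U \right)} = \sqrt{2} \sqrt{U}$ ($A{\left(U \right)} = \sqrt{2 U} = \sqrt{2} \sqrt{U}$)
$Z{\left(l,V \right)} = \left(l + \sqrt{2} \sqrt{V l}\right)^{2}$ ($Z{\left(l,V \right)} = \left(l + \sqrt{2} \sqrt{l V}\right)^{2} = \left(l + \sqrt{2} \sqrt{V l}\right)^{2}$)
$-241671 - \frac{240389}{Z{\left(-486,w \right)}} = -241671 - \frac{240389}{\left(-486 + \sqrt{2} \sqrt{\left(-296\right) \left(-486\right)}\right)^{2}} = -241671 - \frac{240389}{\left(-486 + \sqrt{2} \sqrt{143856}\right)^{2}} = -241671 - \frac{240389}{\left(-486 + \sqrt{2} \cdot 36 \sqrt{111}\right)^{2}} = -241671 - \frac{240389}{\left(-486 + 36 \sqrt{222}\right)^{2}}$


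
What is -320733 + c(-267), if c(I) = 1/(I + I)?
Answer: -171271423/534 ≈ -3.2073e+5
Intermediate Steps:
c(I) = 1/(2*I)
-320733 + c(-267) = -320733 + (1/2)/(-267) = -320733 + (1/2)*(-1/267) = -320733 - 1/534 = -171271423/534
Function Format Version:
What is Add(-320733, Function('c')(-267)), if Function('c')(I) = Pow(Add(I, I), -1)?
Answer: Rational(-171271423, 534) ≈ -3.2073e+5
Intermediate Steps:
Function('c')(I) = Mul(Rational(1, 2), Pow(I, -1)) (Function('c')(I) = Pow(Mul(2, I), -1) = Mul(Rational(1, 2), Pow(I, -1)))
Add(-320733, Function('c')(-267)) = Add(-320733, Mul(Rational(1, 2), Pow(-267, -1))) = Add(-320733, Mul(Rational(1, 2), Rational(-1, 267))) = Add(-320733, Rational(-1, 534)) = Rational(-171271423, 534)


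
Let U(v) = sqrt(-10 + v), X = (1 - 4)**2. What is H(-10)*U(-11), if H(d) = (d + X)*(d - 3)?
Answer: 13*I*sqrt(21) ≈ 59.573*I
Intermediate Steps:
X = 9 (X = (-3)**2 = 9)
H(d) = (-3 + d)*(9 + d) (H(d) = (d + 9)*(d - 3) = (9 + d)*(-3 + d) = (-3 + d)*(9 + d))
H(-10)*U(-11) = (-27 + (-10)**2 + 6*(-10))*sqrt(-10 - 11) = (-27 + 100 - 60)*sqrt(-21) = 13*(I*sqrt(21)) = 13*I*sqrt(21)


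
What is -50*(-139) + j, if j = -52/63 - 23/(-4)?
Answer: 1752641/252 ≈ 6954.9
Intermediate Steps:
j = 1241/252 (j = -52*1/63 - 23*(-¼) = -52/63 + 23/4 = 1241/252 ≈ 4.9246)
-50*(-139) + j = -50*(-139) + 1241/252 = 6950 + 1241/252 = 1752641/252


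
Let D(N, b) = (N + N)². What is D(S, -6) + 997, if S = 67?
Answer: 18953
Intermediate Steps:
D(N, b) = 4*N² (D(N, b) = (2*N)² = 4*N²)
D(S, -6) + 997 = 4*67² + 997 = 4*4489 + 997 = 17956 + 997 = 18953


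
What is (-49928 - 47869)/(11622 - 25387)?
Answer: 97797/13765 ≈ 7.1048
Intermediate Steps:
(-49928 - 47869)/(11622 - 25387) = -97797/(-13765) = -97797*(-1/13765) = 97797/13765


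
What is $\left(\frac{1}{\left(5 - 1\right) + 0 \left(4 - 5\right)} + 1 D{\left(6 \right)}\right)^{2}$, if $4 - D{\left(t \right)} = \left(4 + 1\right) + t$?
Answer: $\frac{729}{16} \approx 45.563$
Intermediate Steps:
$D{\left(t \right)} = -1 - t$ ($D{\left(t \right)} = 4 - \left(\left(4 + 1\right) + t\right) = 4 - \left(5 + t\right) = -1 - t$)
$\left(\frac{1}{\left(5 - 1\right) + 0 \left(4 - 5\right)} + 1 D{\left(6 \right)}\right)^{2} = \left(\frac{1}{\left(5 - 1\right) + 0 \left(4 - 5\right)} + 1 \left(-1 - 6\right)\right)^{2} = \left(\frac{1}{4 + 0 \left(-1\right)} + 1 \left(-1 - 6\right)\right)^{2} = \left(\frac{1}{4 + 0} + 1 \left(-7\right)\right)^{2} = \left(\frac{1}{4} - 7\right)^{2} = \left(- \frac{27}{4}\right)^{2} = \frac{729}{16}$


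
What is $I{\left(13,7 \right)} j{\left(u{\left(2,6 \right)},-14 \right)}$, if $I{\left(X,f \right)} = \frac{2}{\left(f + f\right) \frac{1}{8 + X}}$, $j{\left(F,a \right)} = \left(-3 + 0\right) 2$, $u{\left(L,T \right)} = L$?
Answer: $-18$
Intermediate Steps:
$j{\left(F,a \right)} = -6$ ($j{\left(F,a \right)} = \left(-3\right) 2 = -6$)
$I{\left(X,f \right)} = \frac{8 + X}{f}$ ($I{\left(X,f \right)} = \frac{2}{2 f \frac{1}{8 + X}} = 2 \frac{8 + X}{2 f} = \frac{8 + X}{f}$)
$I{\left(13,7 \right)} j{\left(u{\left(2,6 \right)},-14 \right)} = \frac{8 + 13}{7} \left(-6\right) = \frac{1}{7} \cdot 21 \left(-6\right) = 3 \left(-6\right) = -18$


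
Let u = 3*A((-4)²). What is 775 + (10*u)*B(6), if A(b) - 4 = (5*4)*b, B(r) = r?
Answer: 59095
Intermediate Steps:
A(b) = 4 + 20*b (A(b) = 4 + (5*4)*b = 4 + 20*b)
u = 972 (u = 3*(4 + 20*(-4)²) = 3*(4 + 20*16) = 3*(4 + 320) = 3*324 = 972)
775 + (10*u)*B(6) = 775 + (10*972)*6 = 775 + 9720*6 = 775 + 58320 = 59095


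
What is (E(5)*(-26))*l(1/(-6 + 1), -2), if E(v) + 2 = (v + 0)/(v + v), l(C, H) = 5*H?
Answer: -390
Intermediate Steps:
E(v) = -3/2 (E(v) = -2 + (v + 0)/(v + v) = -2 + v/((2*v)) = -2 + v*(1/(2*v)) = -2 + ½ = -3/2)
(E(5)*(-26))*l(1/(-6 + 1), -2) = (-3/2*(-26))*(5*(-2)) = 39*(-10) = -390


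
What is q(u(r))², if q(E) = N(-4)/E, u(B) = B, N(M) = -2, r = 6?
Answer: ⅑ ≈ 0.11111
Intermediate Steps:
q(E) = -2/E
q(u(r))² = (-2/6)² = (-2*⅙)² = (-⅓)² = ⅑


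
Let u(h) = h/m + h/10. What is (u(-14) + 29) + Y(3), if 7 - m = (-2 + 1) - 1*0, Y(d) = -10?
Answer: 317/20 ≈ 15.850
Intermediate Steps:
m = 8 (m = 7 - ((-2 + 1) - 1*0) = 7 - (-1 + 0) = 7 - 1*(-1) = 7 + 1 = 8)
u(h) = 9*h/40 (u(h) = h/8 + h/10 = 9*h/40)
(u(-14) + 29) + Y(3) = ((9/40)*(-14) + 29) - 10 = (-63/20 + 29) - 10 = 517/20 - 10 = 317/20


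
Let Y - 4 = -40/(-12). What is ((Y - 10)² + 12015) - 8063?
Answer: 35632/9 ≈ 3959.1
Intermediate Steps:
Y = 22/3 (Y = 4 - 40/(-12) = 4 - 40*(-1/12) = 4 + 10/3 = 22/3 ≈ 7.3333)
((Y - 10)² + 12015) - 8063 = ((22/3 - 10)² + 12015) - 8063 = ((-8/3)² + 12015) - 8063 = (64/9 + 12015) - 8063 = 108199/9 - 8063 = 35632/9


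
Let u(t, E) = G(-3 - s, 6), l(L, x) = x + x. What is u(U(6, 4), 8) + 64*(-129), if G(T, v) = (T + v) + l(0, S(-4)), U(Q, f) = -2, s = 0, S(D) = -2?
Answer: -8257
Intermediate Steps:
l(L, x) = 2*x
G(T, v) = -4 + T + v (G(T, v) = (T + v) + 2*(-2) = (T + v) - 4 = -4 + T + v)
u(t, E) = -1 (u(t, E) = -4 + (-3 - 1*0) + 6 = -4 + (-3 + 0) + 6 = -4 - 3 + 6 = -1)
u(U(6, 4), 8) + 64*(-129) = -1 + 64*(-129) = -1 - 8256 = -8257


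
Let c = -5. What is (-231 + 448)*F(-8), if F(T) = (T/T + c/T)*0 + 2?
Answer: 434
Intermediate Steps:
F(T) = 2 (F(T) = (T/T - 5/T)*0 + 2 = (1 - 5/T)*0 + 2 = 0 + 2 = 2)
(-231 + 448)*F(-8) = (-231 + 448)*2 = 217*2 = 434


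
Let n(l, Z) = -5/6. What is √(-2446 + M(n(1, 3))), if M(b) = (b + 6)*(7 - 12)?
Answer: I*√88986/6 ≈ 49.718*I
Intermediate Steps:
n(l, Z) = -⅚ (n(l, Z) = (⅙)*(-5) = -⅚)
M(b) = -30 - 5*b (M(b) = (6 + b)*(-5) = -30 - 5*b)
√(-2446 + M(n(1, 3))) = √(-2446 + (-30 - 5*(-⅚))) = √(-2446 + (-30 + 25/6)) = √(-2446 - 155/6) = √(-14831/6) = I*√88986/6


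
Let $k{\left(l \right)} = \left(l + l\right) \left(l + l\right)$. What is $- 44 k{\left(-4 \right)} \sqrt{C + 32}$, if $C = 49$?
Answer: $-25344$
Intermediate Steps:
$k{\left(l \right)} = 4 l^{2}$ ($k{\left(l \right)} = 2 l 2 l = 4 l^{2}$)
$- 44 k{\left(-4 \right)} \sqrt{C + 32} = - 44 \cdot 4 \left(-4\right)^{2} \sqrt{49 + 32} = - 44 \cdot 4 \cdot 16 \sqrt{81} = \left(-44\right) 64 \cdot 9 = \left(-2816\right) 9 = -25344$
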